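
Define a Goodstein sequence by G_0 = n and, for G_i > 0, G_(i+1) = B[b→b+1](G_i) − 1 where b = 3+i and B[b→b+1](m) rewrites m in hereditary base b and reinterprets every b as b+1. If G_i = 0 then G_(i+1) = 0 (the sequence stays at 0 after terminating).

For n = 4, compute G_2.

4

G_0=4  [base 3] 3 + 1  →[3↦4]→  4 + 1 = 5  −1 ⇒ G_1=4
G_1=4  [base 4] 4  →[4↦5]→  5 = 5  −1 ⇒ G_2=4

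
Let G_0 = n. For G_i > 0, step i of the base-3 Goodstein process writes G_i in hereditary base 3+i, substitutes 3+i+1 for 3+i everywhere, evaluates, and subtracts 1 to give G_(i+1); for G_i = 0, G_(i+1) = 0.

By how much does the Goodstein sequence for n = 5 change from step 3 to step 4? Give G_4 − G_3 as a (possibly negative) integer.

(0) 5|_3 = 3 + 2 ↦ 4 + 2|_4 = 6 ⇒ 5
(1) 5|_4 = 4 + 1 ↦ 5 + 1|_5 = 6 ⇒ 5
(2) 5|_5 = 5 ↦ 6|_6 = 6 ⇒ 5
(3) 5|_6 = 5 ↦ 5|_7 = 5 ⇒ 4

-1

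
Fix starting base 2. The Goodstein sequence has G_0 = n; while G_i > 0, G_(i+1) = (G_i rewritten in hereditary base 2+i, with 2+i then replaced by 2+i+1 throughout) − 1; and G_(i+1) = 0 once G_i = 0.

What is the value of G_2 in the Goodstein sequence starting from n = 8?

553

G_0=8  [base 2] 2^(2 + 1)  →[2↦3]→  3^(3 + 1) = 81  −1 ⇒ G_1=80
G_1=80  [base 3] 2·3^3 + 2·3^2 + 2·3 + 2  →[3↦4]→  2·4^4 + 2·4^2 + 2·4 + 2 = 554  −1 ⇒ G_2=553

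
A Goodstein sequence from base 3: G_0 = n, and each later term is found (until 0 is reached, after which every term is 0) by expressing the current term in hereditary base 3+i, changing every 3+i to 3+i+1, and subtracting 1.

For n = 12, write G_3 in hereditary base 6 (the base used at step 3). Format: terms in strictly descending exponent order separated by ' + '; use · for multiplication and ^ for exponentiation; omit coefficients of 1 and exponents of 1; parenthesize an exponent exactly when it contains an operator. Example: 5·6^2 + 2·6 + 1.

G_0 = 12. HB_3(12) = 3^2 + 3. Bump = 20. G_1 = 19.
G_1 = 19. HB_4(19) = 4^2 + 3. Bump = 28. G_2 = 27.
G_2 = 27. HB_5(27) = 5^2 + 2. Bump = 38. G_3 = 37.
G_3 = 37. HB_6(37) = 6^2 + 1. Bump = 50. G_4 = 49.

6^2 + 1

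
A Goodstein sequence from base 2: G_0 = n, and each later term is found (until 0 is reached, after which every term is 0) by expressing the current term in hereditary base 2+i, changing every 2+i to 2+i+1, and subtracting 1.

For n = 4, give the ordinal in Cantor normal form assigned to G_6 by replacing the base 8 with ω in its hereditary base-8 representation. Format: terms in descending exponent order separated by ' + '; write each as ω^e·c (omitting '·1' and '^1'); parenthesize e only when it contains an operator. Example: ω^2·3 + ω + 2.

ω^2·2 + ω + 3

4 —HB2→ 2^2 —bump→ 3^3 = 27 —(−1)→ 26
26 —HB3→ 2·3^2 + 2·3 + 2 —bump→ 2·4^2 + 2·4 + 2 = 42 —(−1)→ 41
41 —HB4→ 2·4^2 + 2·4 + 1 —bump→ 2·5^2 + 2·5 + 1 = 61 —(−1)→ 60
60 —HB5→ 2·5^2 + 2·5 —bump→ 2·6^2 + 2·6 = 84 —(−1)→ 83
83 —HB6→ 2·6^2 + 6 + 5 —bump→ 2·7^2 + 7 + 5 = 110 —(−1)→ 109
109 —HB7→ 2·7^2 + 7 + 4 —bump→ 2·8^2 + 8 + 4 = 140 —(−1)→ 139
139 —HB8→ 2·8^2 + 8 + 3 —bump→ 2·9^2 + 9 + 3 = 174 —(−1)→ 173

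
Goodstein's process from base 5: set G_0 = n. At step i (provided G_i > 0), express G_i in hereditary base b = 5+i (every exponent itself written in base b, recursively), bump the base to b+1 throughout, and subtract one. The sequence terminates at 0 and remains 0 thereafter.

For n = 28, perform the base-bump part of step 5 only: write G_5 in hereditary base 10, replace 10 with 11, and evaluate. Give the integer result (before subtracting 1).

i=0: 28 = 5^2 + 3 (b=5); 5→6: 6^2 + 3 = 39; 39−1 = 38
i=1: 38 = 6^2 + 2 (b=6); 6→7: 7^2 + 2 = 51; 51−1 = 50
i=2: 50 = 7^2 + 1 (b=7); 7→8: 8^2 + 1 = 65; 65−1 = 64
i=3: 64 = 8^2 (b=8); 8→9: 9^2 = 81; 81−1 = 80
i=4: 80 = 8·9 + 8 (b=9); 9→10: 8·10 + 8 = 88; 88−1 = 87
i=5: 87 = 8·10 + 7 (b=10); 10→11: 8·11 + 7 = 95; 95−1 = 94

95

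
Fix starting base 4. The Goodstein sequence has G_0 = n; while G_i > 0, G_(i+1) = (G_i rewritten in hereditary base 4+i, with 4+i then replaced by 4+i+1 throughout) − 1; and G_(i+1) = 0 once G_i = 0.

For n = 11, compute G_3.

step 0: 11 = 2·4 + 3; sub 5 for 4: 2·5 + 3; = 13; G_1 = 13−1 = 12
step 1: 12 = 2·5 + 2; sub 6 for 5: 2·6 + 2; = 14; G_2 = 14−1 = 13
step 2: 13 = 2·6 + 1; sub 7 for 6: 2·7 + 1; = 15; G_3 = 15−1 = 14
step 3: 14 = 2·7; sub 8 for 7: 2·8; = 16; G_4 = 16−1 = 15

14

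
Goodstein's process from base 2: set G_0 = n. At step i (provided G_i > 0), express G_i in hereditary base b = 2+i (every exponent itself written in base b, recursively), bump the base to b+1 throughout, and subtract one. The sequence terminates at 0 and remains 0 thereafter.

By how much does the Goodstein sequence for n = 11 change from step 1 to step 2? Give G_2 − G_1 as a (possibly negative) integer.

943

step 0: 11 = 2^(2 + 1) + 2 + 1; sub 3 for 2: 3^(3 + 1) + 3 + 1; = 85; G_1 = 85−1 = 84
step 1: 84 = 3^(3 + 1) + 3; sub 4 for 3: 4^(4 + 1) + 4; = 1028; G_2 = 1028−1 = 1027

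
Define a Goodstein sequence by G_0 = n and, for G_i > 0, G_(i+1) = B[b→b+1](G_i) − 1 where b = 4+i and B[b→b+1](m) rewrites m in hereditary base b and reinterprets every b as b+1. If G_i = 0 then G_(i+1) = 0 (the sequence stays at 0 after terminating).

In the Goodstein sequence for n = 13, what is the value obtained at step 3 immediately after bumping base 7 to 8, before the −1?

20

base 4: 13 = 3·4 + 1; at 5: 3·5 + 1 = 16; next = 15
base 5: 15 = 3·5; at 6: 3·6 = 18; next = 17
base 6: 17 = 2·6 + 5; at 7: 2·7 + 5 = 19; next = 18
base 7: 18 = 2·7 + 4; at 8: 2·8 + 4 = 20; next = 19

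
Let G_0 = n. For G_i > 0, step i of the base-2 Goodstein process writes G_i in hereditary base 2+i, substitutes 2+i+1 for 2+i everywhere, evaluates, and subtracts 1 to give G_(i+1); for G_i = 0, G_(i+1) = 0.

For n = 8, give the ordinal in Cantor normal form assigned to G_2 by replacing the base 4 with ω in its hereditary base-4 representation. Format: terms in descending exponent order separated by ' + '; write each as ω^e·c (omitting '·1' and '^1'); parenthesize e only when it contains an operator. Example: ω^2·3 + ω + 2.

step 0: 8 = 2^(2 + 1); sub 3 for 2: 3^(3 + 1); = 81; G_1 = 81−1 = 80
step 1: 80 = 2·3^3 + 2·3^2 + 2·3 + 2; sub 4 for 3: 2·4^4 + 2·4^2 + 2·4 + 2; = 554; G_2 = 554−1 = 553

ω^ω·2 + ω^2·2 + ω·2 + 1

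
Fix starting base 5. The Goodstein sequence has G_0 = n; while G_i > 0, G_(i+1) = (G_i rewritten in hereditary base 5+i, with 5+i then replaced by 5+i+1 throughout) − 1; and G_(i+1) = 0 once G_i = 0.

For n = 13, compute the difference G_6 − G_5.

G_0 = 13. HB_5(13) = 2·5 + 3. Bump = 15. G_1 = 14.
G_1 = 14. HB_6(14) = 2·6 + 2. Bump = 16. G_2 = 15.
G_2 = 15. HB_7(15) = 2·7 + 1. Bump = 17. G_3 = 16.
G_3 = 16. HB_8(16) = 2·8. Bump = 18. G_4 = 17.
G_4 = 17. HB_9(17) = 9 + 8. Bump = 18. G_5 = 17.
G_5 = 17. HB_10(17) = 10 + 7. Bump = 18. G_6 = 17.

0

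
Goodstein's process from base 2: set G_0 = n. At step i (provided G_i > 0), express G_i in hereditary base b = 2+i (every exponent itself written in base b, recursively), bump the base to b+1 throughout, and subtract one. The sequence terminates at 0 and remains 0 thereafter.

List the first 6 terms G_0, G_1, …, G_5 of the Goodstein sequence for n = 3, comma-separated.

3, 3, 3, 2, 1, 0

3 —HB2→ 2 + 1 —bump→ 3 + 1 = 4 —(−1)→ 3
3 —HB3→ 3 —bump→ 4 = 4 —(−1)→ 3
3 —HB4→ 3 —bump→ 3 = 3 —(−1)→ 2
2 —HB5→ 2 —bump→ 2 = 2 —(−1)→ 1
1 —HB6→ 1 —bump→ 1 = 1 —(−1)→ 0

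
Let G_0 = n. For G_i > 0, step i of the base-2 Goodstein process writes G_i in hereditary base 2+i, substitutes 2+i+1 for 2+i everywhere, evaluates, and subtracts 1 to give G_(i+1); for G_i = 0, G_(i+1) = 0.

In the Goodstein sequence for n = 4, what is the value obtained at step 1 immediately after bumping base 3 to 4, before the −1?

base 2: 4 = 2^2; at 3: 3^3 = 27; next = 26
base 3: 26 = 2·3^2 + 2·3 + 2; at 4: 2·4^2 + 2·4 + 2 = 42; next = 41

42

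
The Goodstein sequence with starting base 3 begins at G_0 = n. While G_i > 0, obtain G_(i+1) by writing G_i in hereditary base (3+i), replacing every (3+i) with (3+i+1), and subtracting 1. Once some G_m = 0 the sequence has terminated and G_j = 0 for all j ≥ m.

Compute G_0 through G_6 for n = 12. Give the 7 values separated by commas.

(0) 12|_3 = 3^2 + 3 ↦ 4^2 + 4|_4 = 20 ⇒ 19
(1) 19|_4 = 4^2 + 3 ↦ 5^2 + 3|_5 = 28 ⇒ 27
(2) 27|_5 = 5^2 + 2 ↦ 6^2 + 2|_6 = 38 ⇒ 37
(3) 37|_6 = 6^2 + 1 ↦ 7^2 + 1|_7 = 50 ⇒ 49
(4) 49|_7 = 7^2 ↦ 8^2|_8 = 64 ⇒ 63
(5) 63|_8 = 7·8 + 7 ↦ 7·9 + 7|_9 = 70 ⇒ 69

12, 19, 27, 37, 49, 63, 69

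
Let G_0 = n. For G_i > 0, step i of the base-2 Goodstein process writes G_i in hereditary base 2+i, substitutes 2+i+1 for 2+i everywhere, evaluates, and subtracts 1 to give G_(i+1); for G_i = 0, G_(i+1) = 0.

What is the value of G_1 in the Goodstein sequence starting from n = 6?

29

6 —HB2→ 2^2 + 2 —bump→ 3^3 + 3 = 30 —(−1)→ 29
29 —HB3→ 3^3 + 2 —bump→ 4^4 + 2 = 258 —(−1)→ 257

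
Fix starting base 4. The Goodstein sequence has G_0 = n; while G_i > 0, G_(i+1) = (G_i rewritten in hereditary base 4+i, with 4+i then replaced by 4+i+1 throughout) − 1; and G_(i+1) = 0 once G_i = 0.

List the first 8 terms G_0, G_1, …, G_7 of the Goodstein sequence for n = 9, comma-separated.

(0) 9|_4 = 2·4 + 1 ↦ 2·5 + 1|_5 = 11 ⇒ 10
(1) 10|_5 = 2·5 ↦ 2·6|_6 = 12 ⇒ 11
(2) 11|_6 = 6 + 5 ↦ 7 + 5|_7 = 12 ⇒ 11
(3) 11|_7 = 7 + 4 ↦ 8 + 4|_8 = 12 ⇒ 11
(4) 11|_8 = 8 + 3 ↦ 9 + 3|_9 = 12 ⇒ 11
(5) 11|_9 = 9 + 2 ↦ 10 + 2|_10 = 12 ⇒ 11
(6) 11|_10 = 10 + 1 ↦ 11 + 1|_11 = 12 ⇒ 11

9, 10, 11, 11, 11, 11, 11, 11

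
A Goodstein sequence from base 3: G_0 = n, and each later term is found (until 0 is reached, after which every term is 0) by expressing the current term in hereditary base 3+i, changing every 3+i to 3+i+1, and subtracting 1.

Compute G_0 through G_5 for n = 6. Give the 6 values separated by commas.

6, 7, 7, 7, 7, 7

step 0: 6 = 2·3; sub 4 for 3: 2·4; = 8; G_1 = 8−1 = 7
step 1: 7 = 4 + 3; sub 5 for 4: 5 + 3; = 8; G_2 = 8−1 = 7
step 2: 7 = 5 + 2; sub 6 for 5: 6 + 2; = 8; G_3 = 8−1 = 7
step 3: 7 = 6 + 1; sub 7 for 6: 7 + 1; = 8; G_4 = 8−1 = 7
step 4: 7 = 7; sub 8 for 7: 8; = 8; G_5 = 8−1 = 7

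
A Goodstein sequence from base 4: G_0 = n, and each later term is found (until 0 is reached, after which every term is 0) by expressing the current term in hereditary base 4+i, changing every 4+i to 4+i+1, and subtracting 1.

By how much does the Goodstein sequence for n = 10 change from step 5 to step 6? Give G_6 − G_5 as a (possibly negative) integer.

0

step 0: 10 = 2·4 + 2; sub 5 for 4: 2·5 + 2; = 12; G_1 = 12−1 = 11
step 1: 11 = 2·5 + 1; sub 6 for 5: 2·6 + 1; = 13; G_2 = 13−1 = 12
step 2: 12 = 2·6; sub 7 for 6: 2·7; = 14; G_3 = 14−1 = 13
step 3: 13 = 7 + 6; sub 8 for 7: 8 + 6; = 14; G_4 = 14−1 = 13
step 4: 13 = 8 + 5; sub 9 for 8: 9 + 5; = 14; G_5 = 14−1 = 13
step 5: 13 = 9 + 4; sub 10 for 9: 10 + 4; = 14; G_6 = 14−1 = 13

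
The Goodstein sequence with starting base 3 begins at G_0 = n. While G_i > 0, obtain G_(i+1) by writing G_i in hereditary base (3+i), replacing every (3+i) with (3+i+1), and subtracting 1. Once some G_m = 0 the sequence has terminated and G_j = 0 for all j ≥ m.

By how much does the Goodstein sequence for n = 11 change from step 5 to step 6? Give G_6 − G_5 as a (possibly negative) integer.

4

step 0: 11 = 3^2 + 2; sub 4 for 3: 4^2 + 2; = 18; G_1 = 18−1 = 17
step 1: 17 = 4^2 + 1; sub 5 for 4: 5^2 + 1; = 26; G_2 = 26−1 = 25
step 2: 25 = 5^2; sub 6 for 5: 6^2; = 36; G_3 = 36−1 = 35
step 3: 35 = 5·6 + 5; sub 7 for 6: 5·7 + 5; = 40; G_4 = 40−1 = 39
step 4: 39 = 5·7 + 4; sub 8 for 7: 5·8 + 4; = 44; G_5 = 44−1 = 43
step 5: 43 = 5·8 + 3; sub 9 for 8: 5·9 + 3; = 48; G_6 = 48−1 = 47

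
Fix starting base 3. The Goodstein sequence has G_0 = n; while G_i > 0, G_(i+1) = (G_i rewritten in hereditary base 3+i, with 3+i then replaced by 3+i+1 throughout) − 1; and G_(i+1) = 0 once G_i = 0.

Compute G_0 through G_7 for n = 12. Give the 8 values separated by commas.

12, 19, 27, 37, 49, 63, 69, 75

[0] 12 ≡ 3^2 + 3 (base 3). Lift 4: 20. −1: 19.
[1] 19 ≡ 4^2 + 3 (base 4). Lift 5: 28. −1: 27.
[2] 27 ≡ 5^2 + 2 (base 5). Lift 6: 38. −1: 37.
[3] 37 ≡ 6^2 + 1 (base 6). Lift 7: 50. −1: 49.
[4] 49 ≡ 7^2 (base 7). Lift 8: 64. −1: 63.
[5] 63 ≡ 7·8 + 7 (base 8). Lift 9: 70. −1: 69.
[6] 69 ≡ 7·9 + 6 (base 9). Lift 10: 76. −1: 75.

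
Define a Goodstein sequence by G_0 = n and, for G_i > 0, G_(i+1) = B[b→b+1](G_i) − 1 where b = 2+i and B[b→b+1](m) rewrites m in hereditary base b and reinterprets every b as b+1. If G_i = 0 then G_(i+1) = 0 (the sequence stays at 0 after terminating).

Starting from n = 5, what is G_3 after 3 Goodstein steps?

[0] 5 ≡ 2^2 + 1 (base 2). Lift 3: 28. −1: 27.
[1] 27 ≡ 3^3 (base 3). Lift 4: 256. −1: 255.
[2] 255 ≡ 3·4^3 + 3·4^2 + 3·4 + 3 (base 4). Lift 5: 468. −1: 467.

467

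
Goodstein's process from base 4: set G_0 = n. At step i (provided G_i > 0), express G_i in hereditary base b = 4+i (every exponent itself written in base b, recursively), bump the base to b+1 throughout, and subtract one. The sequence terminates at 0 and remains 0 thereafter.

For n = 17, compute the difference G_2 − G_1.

10

G_0=17  [base 4] 4^2 + 1  →[4↦5]→  5^2 + 1 = 26  −1 ⇒ G_1=25
G_1=25  [base 5] 5^2  →[5↦6]→  6^2 = 36  −1 ⇒ G_2=35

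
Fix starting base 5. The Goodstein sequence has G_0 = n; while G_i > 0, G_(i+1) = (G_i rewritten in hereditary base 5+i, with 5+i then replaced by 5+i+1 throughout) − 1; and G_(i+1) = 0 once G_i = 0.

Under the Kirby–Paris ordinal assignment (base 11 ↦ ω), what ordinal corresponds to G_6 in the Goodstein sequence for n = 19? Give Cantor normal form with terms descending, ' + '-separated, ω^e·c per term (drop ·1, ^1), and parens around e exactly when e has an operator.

step 0: 19 = 3·5 + 4; sub 6 for 5: 3·6 + 4; = 22; G_1 = 22−1 = 21
step 1: 21 = 3·6 + 3; sub 7 for 6: 3·7 + 3; = 24; G_2 = 24−1 = 23
step 2: 23 = 3·7 + 2; sub 8 for 7: 3·8 + 2; = 26; G_3 = 26−1 = 25
step 3: 25 = 3·8 + 1; sub 9 for 8: 3·9 + 1; = 28; G_4 = 28−1 = 27
step 4: 27 = 3·9; sub 10 for 9: 3·10; = 30; G_5 = 30−1 = 29
step 5: 29 = 2·10 + 9; sub 11 for 10: 2·11 + 9; = 31; G_6 = 31−1 = 30

ω·2 + 8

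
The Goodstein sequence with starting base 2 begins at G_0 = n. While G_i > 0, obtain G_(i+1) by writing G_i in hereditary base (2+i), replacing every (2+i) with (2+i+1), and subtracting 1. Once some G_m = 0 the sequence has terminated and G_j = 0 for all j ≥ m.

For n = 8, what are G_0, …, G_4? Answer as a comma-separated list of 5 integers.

i=0: 8 = 2^(2 + 1) (b=2); 2→3: 3^(3 + 1) = 81; 81−1 = 80
i=1: 80 = 2·3^3 + 2·3^2 + 2·3 + 2 (b=3); 3→4: 2·4^4 + 2·4^2 + 2·4 + 2 = 554; 554−1 = 553
i=2: 553 = 2·4^4 + 2·4^2 + 2·4 + 1 (b=4); 4→5: 2·5^5 + 2·5^2 + 2·5 + 1 = 6311; 6311−1 = 6310
i=3: 6310 = 2·5^5 + 2·5^2 + 2·5 (b=5); 5→6: 2·6^6 + 2·6^2 + 2·6 = 93396; 93396−1 = 93395

8, 80, 553, 6310, 93395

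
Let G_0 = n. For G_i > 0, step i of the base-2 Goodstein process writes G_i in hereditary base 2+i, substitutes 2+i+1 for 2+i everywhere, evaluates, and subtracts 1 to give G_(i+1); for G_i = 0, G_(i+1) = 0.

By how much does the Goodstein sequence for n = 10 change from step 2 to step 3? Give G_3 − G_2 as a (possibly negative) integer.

14600

G_0 = 10. HB_2(10) = 2^(2 + 1) + 2. Bump = 84. G_1 = 83.
G_1 = 83. HB_3(83) = 3^(3 + 1) + 2. Bump = 1026. G_2 = 1025.
G_2 = 1025. HB_4(1025) = 4^(4 + 1) + 1. Bump = 15626. G_3 = 15625.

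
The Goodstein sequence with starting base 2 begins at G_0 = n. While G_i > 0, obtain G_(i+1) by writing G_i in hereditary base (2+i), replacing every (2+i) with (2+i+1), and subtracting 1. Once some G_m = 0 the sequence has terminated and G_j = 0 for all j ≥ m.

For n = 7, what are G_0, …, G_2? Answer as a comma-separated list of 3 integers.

G_0=7  [base 2] 2^2 + 2 + 1  →[2↦3]→  3^3 + 3 + 1 = 31  −1 ⇒ G_1=30
G_1=30  [base 3] 3^3 + 3  →[3↦4]→  4^4 + 4 = 260  −1 ⇒ G_2=259

7, 30, 259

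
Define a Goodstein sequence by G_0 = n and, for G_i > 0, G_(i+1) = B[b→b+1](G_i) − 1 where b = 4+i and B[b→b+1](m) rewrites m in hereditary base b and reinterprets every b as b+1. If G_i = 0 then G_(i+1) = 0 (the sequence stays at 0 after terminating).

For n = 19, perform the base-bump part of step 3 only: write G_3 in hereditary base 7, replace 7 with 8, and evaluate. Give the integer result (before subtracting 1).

step 0: 19 = 4^2 + 3; sub 5 for 4: 5^2 + 3; = 28; G_1 = 28−1 = 27
step 1: 27 = 5^2 + 2; sub 6 for 5: 6^2 + 2; = 38; G_2 = 38−1 = 37
step 2: 37 = 6^2 + 1; sub 7 for 6: 7^2 + 1; = 50; G_3 = 50−1 = 49
step 3: 49 = 7^2; sub 8 for 7: 8^2; = 64; G_4 = 64−1 = 63

64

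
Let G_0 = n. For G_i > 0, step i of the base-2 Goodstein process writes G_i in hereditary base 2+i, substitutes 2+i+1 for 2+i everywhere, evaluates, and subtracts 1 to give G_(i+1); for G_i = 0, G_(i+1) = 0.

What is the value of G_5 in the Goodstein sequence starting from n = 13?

13 —HB2→ 2^(2 + 1) + 2^2 + 1 —bump→ 3^(3 + 1) + 3^3 + 1 = 109 —(−1)→ 108
108 —HB3→ 3^(3 + 1) + 3^3 —bump→ 4^(4 + 1) + 4^4 = 1280 —(−1)→ 1279
1279 —HB4→ 4^(4 + 1) + 3·4^3 + 3·4^2 + 3·4 + 3 —bump→ 5^(5 + 1) + 3·5^3 + 3·5^2 + 3·5 + 3 = 16093 —(−1)→ 16092
16092 —HB5→ 5^(5 + 1) + 3·5^3 + 3·5^2 + 3·5 + 2 —bump→ 6^(6 + 1) + 3·6^3 + 3·6^2 + 3·6 + 2 = 280712 —(−1)→ 280711
280711 —HB6→ 6^(6 + 1) + 3·6^3 + 3·6^2 + 3·6 + 1 —bump→ 7^(7 + 1) + 3·7^3 + 3·7^2 + 3·7 + 1 = 5765999 —(−1)→ 5765998
5765998 —HB7→ 7^(7 + 1) + 3·7^3 + 3·7^2 + 3·7 —bump→ 8^(8 + 1) + 3·8^3 + 3·8^2 + 3·8 = 134219480 —(−1)→ 134219479

5765998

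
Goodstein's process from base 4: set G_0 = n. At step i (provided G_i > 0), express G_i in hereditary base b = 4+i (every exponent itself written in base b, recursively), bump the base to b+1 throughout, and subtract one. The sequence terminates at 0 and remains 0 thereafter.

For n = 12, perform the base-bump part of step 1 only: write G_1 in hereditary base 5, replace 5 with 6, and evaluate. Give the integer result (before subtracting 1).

16

G_0 = 12. HB_4(12) = 3·4. Bump = 15. G_1 = 14.
G_1 = 14. HB_5(14) = 2·5 + 4. Bump = 16. G_2 = 15.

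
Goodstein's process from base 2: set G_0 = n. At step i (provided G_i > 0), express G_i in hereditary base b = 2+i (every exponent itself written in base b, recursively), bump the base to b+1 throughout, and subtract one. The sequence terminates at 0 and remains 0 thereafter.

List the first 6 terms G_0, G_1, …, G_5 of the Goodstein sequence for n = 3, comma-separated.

G_0 = 3. HB_2(3) = 2 + 1. Bump = 4. G_1 = 3.
G_1 = 3. HB_3(3) = 3. Bump = 4. G_2 = 3.
G_2 = 3. HB_4(3) = 3. Bump = 3. G_3 = 2.
G_3 = 2. HB_5(2) = 2. Bump = 2. G_4 = 1.
G_4 = 1. HB_6(1) = 1. Bump = 1. G_5 = 0.

3, 3, 3, 2, 1, 0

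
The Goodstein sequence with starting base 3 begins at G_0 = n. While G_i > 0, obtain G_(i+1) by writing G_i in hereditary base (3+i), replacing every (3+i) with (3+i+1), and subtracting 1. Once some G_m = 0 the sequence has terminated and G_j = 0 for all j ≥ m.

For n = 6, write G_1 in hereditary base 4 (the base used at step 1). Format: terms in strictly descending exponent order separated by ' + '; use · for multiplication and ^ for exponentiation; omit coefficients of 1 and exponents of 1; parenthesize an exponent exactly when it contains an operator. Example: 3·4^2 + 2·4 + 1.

4 + 3

G_0=6  [base 3] 2·3  →[3↦4]→  2·4 = 8  −1 ⇒ G_1=7
G_1=7  [base 4] 4 + 3  →[4↦5]→  5 + 3 = 8  −1 ⇒ G_2=7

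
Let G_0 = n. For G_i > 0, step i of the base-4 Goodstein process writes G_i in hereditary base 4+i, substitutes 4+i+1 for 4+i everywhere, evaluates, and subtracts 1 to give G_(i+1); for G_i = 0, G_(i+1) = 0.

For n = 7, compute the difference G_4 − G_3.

[0] 7 ≡ 4 + 3 (base 4). Lift 5: 8. −1: 7.
[1] 7 ≡ 5 + 2 (base 5). Lift 6: 8. −1: 7.
[2] 7 ≡ 6 + 1 (base 6). Lift 7: 8. −1: 7.
[3] 7 ≡ 7 (base 7). Lift 8: 8. −1: 7.

0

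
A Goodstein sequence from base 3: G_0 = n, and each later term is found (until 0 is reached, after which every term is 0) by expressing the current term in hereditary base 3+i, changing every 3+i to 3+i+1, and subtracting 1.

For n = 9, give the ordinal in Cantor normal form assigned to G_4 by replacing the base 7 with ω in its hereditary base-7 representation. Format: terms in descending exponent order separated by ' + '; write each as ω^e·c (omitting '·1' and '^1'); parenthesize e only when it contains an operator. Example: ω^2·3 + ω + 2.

ω·3

base 3: 9 = 3^2; at 4: 4^2 = 16; next = 15
base 4: 15 = 3·4 + 3; at 5: 3·5 + 3 = 18; next = 17
base 5: 17 = 3·5 + 2; at 6: 3·6 + 2 = 20; next = 19
base 6: 19 = 3·6 + 1; at 7: 3·7 + 1 = 22; next = 21
base 7: 21 = 3·7; at 8: 3·8 = 24; next = 23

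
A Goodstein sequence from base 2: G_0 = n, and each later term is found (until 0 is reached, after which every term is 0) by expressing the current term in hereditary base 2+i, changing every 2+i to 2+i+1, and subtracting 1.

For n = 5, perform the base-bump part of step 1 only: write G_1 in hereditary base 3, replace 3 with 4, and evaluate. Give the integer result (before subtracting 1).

step 0: 5 = 2^2 + 1; sub 3 for 2: 3^3 + 1; = 28; G_1 = 28−1 = 27
step 1: 27 = 3^3; sub 4 for 3: 4^4; = 256; G_2 = 256−1 = 255

256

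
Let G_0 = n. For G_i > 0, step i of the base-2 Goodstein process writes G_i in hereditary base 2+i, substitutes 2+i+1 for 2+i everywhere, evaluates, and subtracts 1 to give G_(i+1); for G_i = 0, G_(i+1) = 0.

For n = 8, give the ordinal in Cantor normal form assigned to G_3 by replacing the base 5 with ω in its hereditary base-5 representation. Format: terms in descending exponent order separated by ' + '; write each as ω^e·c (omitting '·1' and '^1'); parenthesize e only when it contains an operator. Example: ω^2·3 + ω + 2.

ω^ω·2 + ω^2·2 + ω·2

G_0=8  [base 2] 2^(2 + 1)  →[2↦3]→  3^(3 + 1) = 81  −1 ⇒ G_1=80
G_1=80  [base 3] 2·3^3 + 2·3^2 + 2·3 + 2  →[3↦4]→  2·4^4 + 2·4^2 + 2·4 + 2 = 554  −1 ⇒ G_2=553
G_2=553  [base 4] 2·4^4 + 2·4^2 + 2·4 + 1  →[4↦5]→  2·5^5 + 2·5^2 + 2·5 + 1 = 6311  −1 ⇒ G_3=6310
G_3=6310  [base 5] 2·5^5 + 2·5^2 + 2·5  →[5↦6]→  2·6^6 + 2·6^2 + 2·6 = 93396  −1 ⇒ G_4=93395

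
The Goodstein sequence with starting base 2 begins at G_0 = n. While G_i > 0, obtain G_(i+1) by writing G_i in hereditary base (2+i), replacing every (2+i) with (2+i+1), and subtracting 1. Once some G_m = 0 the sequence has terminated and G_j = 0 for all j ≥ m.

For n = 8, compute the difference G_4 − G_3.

87085

step 0: 8 = 2^(2 + 1); sub 3 for 2: 3^(3 + 1); = 81; G_1 = 81−1 = 80
step 1: 80 = 2·3^3 + 2·3^2 + 2·3 + 2; sub 4 for 3: 2·4^4 + 2·4^2 + 2·4 + 2; = 554; G_2 = 554−1 = 553
step 2: 553 = 2·4^4 + 2·4^2 + 2·4 + 1; sub 5 for 4: 2·5^5 + 2·5^2 + 2·5 + 1; = 6311; G_3 = 6311−1 = 6310
step 3: 6310 = 2·5^5 + 2·5^2 + 2·5; sub 6 for 5: 2·6^6 + 2·6^2 + 2·6; = 93396; G_4 = 93396−1 = 93395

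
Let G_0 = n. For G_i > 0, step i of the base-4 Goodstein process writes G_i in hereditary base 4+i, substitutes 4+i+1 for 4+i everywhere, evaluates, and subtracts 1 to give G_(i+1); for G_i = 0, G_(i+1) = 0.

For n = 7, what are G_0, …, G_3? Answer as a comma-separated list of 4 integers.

i=0: 7 = 4 + 3 (b=4); 4→5: 5 + 3 = 8; 8−1 = 7
i=1: 7 = 5 + 2 (b=5); 5→6: 6 + 2 = 8; 8−1 = 7
i=2: 7 = 6 + 1 (b=6); 6→7: 7 + 1 = 8; 8−1 = 7

7, 7, 7, 7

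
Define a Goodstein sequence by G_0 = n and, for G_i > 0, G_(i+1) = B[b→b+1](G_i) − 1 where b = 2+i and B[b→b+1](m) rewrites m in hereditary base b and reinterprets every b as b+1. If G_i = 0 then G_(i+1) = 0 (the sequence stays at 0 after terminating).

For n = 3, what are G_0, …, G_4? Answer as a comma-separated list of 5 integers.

3 —HB2→ 2 + 1 —bump→ 3 + 1 = 4 —(−1)→ 3
3 —HB3→ 3 —bump→ 4 = 4 —(−1)→ 3
3 —HB4→ 3 —bump→ 3 = 3 —(−1)→ 2
2 —HB5→ 2 —bump→ 2 = 2 —(−1)→ 1

3, 3, 3, 2, 1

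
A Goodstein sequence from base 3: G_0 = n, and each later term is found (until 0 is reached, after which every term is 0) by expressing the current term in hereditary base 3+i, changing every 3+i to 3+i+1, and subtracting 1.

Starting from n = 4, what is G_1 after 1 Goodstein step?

4 —HB3→ 3 + 1 —bump→ 4 + 1 = 5 —(−1)→ 4
4 —HB4→ 4 —bump→ 5 = 5 —(−1)→ 4

4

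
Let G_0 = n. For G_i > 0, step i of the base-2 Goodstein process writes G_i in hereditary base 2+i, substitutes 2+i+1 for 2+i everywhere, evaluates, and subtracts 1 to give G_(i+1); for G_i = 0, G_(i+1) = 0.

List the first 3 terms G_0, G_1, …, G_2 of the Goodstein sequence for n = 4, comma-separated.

4, 26, 41

G_0 = 4. HB_2(4) = 2^2. Bump = 27. G_1 = 26.
G_1 = 26. HB_3(26) = 2·3^2 + 2·3 + 2. Bump = 42. G_2 = 41.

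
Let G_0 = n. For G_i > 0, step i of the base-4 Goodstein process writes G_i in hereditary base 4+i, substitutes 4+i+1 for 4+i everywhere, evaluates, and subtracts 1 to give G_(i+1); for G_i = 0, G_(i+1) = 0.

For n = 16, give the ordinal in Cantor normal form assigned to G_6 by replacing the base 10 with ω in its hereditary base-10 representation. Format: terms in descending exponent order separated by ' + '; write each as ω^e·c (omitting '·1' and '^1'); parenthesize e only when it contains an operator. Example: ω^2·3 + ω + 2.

i=0: 16 = 4^2 (b=4); 4→5: 5^2 = 25; 25−1 = 24
i=1: 24 = 4·5 + 4 (b=5); 5→6: 4·6 + 4 = 28; 28−1 = 27
i=2: 27 = 4·6 + 3 (b=6); 6→7: 4·7 + 3 = 31; 31−1 = 30
i=3: 30 = 4·7 + 2 (b=7); 7→8: 4·8 + 2 = 34; 34−1 = 33
i=4: 33 = 4·8 + 1 (b=8); 8→9: 4·9 + 1 = 37; 37−1 = 36
i=5: 36 = 4·9 (b=9); 9→10: 4·10 = 40; 40−1 = 39

ω·3 + 9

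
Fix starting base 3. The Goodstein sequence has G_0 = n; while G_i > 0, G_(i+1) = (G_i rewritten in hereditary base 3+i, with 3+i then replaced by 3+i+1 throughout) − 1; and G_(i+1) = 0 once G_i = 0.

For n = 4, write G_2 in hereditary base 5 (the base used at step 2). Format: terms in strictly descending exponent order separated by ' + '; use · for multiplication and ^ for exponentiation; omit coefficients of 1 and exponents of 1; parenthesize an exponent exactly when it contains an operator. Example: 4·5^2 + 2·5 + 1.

i=0: 4 = 3 + 1 (b=3); 3→4: 4 + 1 = 5; 5−1 = 4
i=1: 4 = 4 (b=4); 4→5: 5 = 5; 5−1 = 4

4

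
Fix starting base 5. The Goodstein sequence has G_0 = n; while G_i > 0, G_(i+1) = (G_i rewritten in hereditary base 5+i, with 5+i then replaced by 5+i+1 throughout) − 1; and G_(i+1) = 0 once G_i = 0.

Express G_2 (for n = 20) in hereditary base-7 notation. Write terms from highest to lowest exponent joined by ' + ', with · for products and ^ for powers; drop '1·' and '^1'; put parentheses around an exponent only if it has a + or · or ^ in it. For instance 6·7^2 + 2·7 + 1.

3·7 + 4

20 —HB5→ 4·5 —bump→ 4·6 = 24 —(−1)→ 23
23 —HB6→ 3·6 + 5 —bump→ 3·7 + 5 = 26 —(−1)→ 25
25 —HB7→ 3·7 + 4 —bump→ 3·8 + 4 = 28 —(−1)→ 27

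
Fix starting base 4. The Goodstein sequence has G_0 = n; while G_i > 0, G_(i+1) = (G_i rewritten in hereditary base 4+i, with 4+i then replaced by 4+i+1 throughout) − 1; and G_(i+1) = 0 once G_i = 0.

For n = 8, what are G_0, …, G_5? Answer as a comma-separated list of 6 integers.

G_0 = 8. HB_4(8) = 2·4. Bump = 10. G_1 = 9.
G_1 = 9. HB_5(9) = 5 + 4. Bump = 10. G_2 = 9.
G_2 = 9. HB_6(9) = 6 + 3. Bump = 10. G_3 = 9.
G_3 = 9. HB_7(9) = 7 + 2. Bump = 10. G_4 = 9.
G_4 = 9. HB_8(9) = 8 + 1. Bump = 10. G_5 = 9.

8, 9, 9, 9, 9, 9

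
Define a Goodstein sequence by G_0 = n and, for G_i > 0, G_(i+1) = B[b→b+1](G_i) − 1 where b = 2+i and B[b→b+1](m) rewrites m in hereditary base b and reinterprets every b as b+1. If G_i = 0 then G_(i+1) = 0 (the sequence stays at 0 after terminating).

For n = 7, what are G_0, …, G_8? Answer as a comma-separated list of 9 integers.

base 2: 7 = 2^2 + 2 + 1; at 3: 3^3 + 3 + 1 = 31; next = 30
base 3: 30 = 3^3 + 3; at 4: 4^4 + 4 = 260; next = 259
base 4: 259 = 4^4 + 3; at 5: 5^5 + 3 = 3128; next = 3127
base 5: 3127 = 5^5 + 2; at 6: 6^6 + 2 = 46658; next = 46657
base 6: 46657 = 6^6 + 1; at 7: 7^7 + 1 = 823544; next = 823543
base 7: 823543 = 7^7; at 8: 8^8 = 16777216; next = 16777215
base 8: 16777215 = 7·8^7 + 7·8^6 + 7·8^5 + 7·8^4 + 7·8^3 + 7·8^2 + 7·8 + 7; at 9: 7·9^7 + 7·9^6 + 7·9^5 + 7·9^4 + 7·9^3 + 7·9^2 + 7·9 + 7 = 37665880; next = 37665879
base 9: 37665879 = 7·9^7 + 7·9^6 + 7·9^5 + 7·9^4 + 7·9^3 + 7·9^2 + 7·9 + 6; at 10: 7·10^7 + 7·10^6 + 7·10^5 + 7·10^4 + 7·10^3 + 7·10^2 + 7·10 + 6 = 77777776; next = 77777775

7, 30, 259, 3127, 46657, 823543, 16777215, 37665879, 77777775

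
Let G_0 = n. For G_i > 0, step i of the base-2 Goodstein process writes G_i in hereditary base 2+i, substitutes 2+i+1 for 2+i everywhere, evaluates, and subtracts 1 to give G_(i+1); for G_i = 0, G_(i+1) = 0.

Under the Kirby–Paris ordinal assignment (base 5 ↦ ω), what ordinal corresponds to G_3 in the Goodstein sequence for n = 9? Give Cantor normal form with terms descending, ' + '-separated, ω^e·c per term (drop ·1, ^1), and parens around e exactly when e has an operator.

ω^ω·3 + ω^3·3 + ω^2·3 + ω·3 + 2

G_0=9  [base 2] 2^(2 + 1) + 1  →[2↦3]→  3^(3 + 1) + 1 = 82  −1 ⇒ G_1=81
G_1=81  [base 3] 3^(3 + 1)  →[3↦4]→  4^(4 + 1) = 1024  −1 ⇒ G_2=1023
G_2=1023  [base 4] 3·4^4 + 3·4^3 + 3·4^2 + 3·4 + 3  →[4↦5]→  3·5^5 + 3·5^3 + 3·5^2 + 3·5 + 3 = 9843  −1 ⇒ G_3=9842
G_3=9842  [base 5] 3·5^5 + 3·5^3 + 3·5^2 + 3·5 + 2  →[5↦6]→  3·6^6 + 3·6^3 + 3·6^2 + 3·6 + 2 = 140744  −1 ⇒ G_4=140743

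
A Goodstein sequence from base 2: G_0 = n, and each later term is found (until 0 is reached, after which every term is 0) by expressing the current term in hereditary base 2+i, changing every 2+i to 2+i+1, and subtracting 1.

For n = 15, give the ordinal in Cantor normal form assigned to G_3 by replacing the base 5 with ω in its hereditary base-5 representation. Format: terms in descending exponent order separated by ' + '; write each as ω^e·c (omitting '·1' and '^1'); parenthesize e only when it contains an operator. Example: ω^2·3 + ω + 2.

G_0 = 15. HB_2(15) = 2^(2 + 1) + 2^2 + 2 + 1. Bump = 112. G_1 = 111.
G_1 = 111. HB_3(111) = 3^(3 + 1) + 3^3 + 3. Bump = 1284. G_2 = 1283.
G_2 = 1283. HB_4(1283) = 4^(4 + 1) + 4^4 + 3. Bump = 18753. G_3 = 18752.
G_3 = 18752. HB_5(18752) = 5^(5 + 1) + 5^5 + 2. Bump = 326594. G_4 = 326593.

ω^(ω + 1) + ω^ω + 2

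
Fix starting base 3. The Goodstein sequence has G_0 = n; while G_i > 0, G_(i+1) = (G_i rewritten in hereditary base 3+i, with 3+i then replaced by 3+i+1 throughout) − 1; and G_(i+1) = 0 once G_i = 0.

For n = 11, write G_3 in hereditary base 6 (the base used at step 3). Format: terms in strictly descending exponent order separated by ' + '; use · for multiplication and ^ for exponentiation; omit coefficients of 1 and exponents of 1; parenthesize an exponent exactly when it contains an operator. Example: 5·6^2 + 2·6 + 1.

G_0 = 11. HB_3(11) = 3^2 + 2. Bump = 18. G_1 = 17.
G_1 = 17. HB_4(17) = 4^2 + 1. Bump = 26. G_2 = 25.
G_2 = 25. HB_5(25) = 5^2. Bump = 36. G_3 = 35.
G_3 = 35. HB_6(35) = 5·6 + 5. Bump = 40. G_4 = 39.

5·6 + 5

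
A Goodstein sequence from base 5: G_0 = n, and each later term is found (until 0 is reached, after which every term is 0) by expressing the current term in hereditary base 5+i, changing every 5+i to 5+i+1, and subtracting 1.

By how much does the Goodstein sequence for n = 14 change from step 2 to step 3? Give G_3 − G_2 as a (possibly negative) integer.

step 0: 14 = 2·5 + 4; sub 6 for 5: 2·6 + 4; = 16; G_1 = 16−1 = 15
step 1: 15 = 2·6 + 3; sub 7 for 6: 2·7 + 3; = 17; G_2 = 17−1 = 16
step 2: 16 = 2·7 + 2; sub 8 for 7: 2·8 + 2; = 18; G_3 = 18−1 = 17

1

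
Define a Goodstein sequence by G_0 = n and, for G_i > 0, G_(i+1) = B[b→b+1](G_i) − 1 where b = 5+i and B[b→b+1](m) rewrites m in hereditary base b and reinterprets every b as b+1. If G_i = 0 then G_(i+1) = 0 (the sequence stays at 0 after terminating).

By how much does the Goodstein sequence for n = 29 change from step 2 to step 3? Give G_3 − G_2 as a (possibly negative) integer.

29 —HB5→ 5^2 + 4 —bump→ 6^2 + 4 = 40 —(−1)→ 39
39 —HB6→ 6^2 + 3 —bump→ 7^2 + 3 = 52 —(−1)→ 51
51 —HB7→ 7^2 + 2 —bump→ 8^2 + 2 = 66 —(−1)→ 65

14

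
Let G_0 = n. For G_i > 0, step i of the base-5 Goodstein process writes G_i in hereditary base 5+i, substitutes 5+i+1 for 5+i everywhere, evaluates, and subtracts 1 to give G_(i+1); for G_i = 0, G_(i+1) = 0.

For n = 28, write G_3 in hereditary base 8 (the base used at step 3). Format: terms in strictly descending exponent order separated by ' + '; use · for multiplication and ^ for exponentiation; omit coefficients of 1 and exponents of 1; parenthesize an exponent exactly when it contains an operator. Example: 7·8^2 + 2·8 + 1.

8^2

base 5: 28 = 5^2 + 3; at 6: 6^2 + 3 = 39; next = 38
base 6: 38 = 6^2 + 2; at 7: 7^2 + 2 = 51; next = 50
base 7: 50 = 7^2 + 1; at 8: 8^2 + 1 = 65; next = 64
base 8: 64 = 8^2; at 9: 9^2 = 81; next = 80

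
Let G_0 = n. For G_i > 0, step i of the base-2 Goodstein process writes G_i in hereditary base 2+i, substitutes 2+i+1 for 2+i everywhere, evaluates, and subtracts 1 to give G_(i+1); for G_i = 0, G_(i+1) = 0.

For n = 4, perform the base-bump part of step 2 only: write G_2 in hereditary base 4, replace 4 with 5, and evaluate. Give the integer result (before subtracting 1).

G_0 = 4. HB_2(4) = 2^2. Bump = 27. G_1 = 26.
G_1 = 26. HB_3(26) = 2·3^2 + 2·3 + 2. Bump = 42. G_2 = 41.
G_2 = 41. HB_4(41) = 2·4^2 + 2·4 + 1. Bump = 61. G_3 = 60.

61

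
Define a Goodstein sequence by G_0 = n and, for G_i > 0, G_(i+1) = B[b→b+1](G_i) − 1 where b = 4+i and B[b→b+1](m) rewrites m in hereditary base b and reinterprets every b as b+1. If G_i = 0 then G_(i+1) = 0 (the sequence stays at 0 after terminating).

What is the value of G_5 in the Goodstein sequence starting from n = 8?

9

step 0: 8 = 2·4; sub 5 for 4: 2·5; = 10; G_1 = 10−1 = 9
step 1: 9 = 5 + 4; sub 6 for 5: 6 + 4; = 10; G_2 = 10−1 = 9
step 2: 9 = 6 + 3; sub 7 for 6: 7 + 3; = 10; G_3 = 10−1 = 9
step 3: 9 = 7 + 2; sub 8 for 7: 8 + 2; = 10; G_4 = 10−1 = 9
step 4: 9 = 8 + 1; sub 9 for 8: 9 + 1; = 10; G_5 = 10−1 = 9
step 5: 9 = 9; sub 10 for 9: 10; = 10; G_6 = 10−1 = 9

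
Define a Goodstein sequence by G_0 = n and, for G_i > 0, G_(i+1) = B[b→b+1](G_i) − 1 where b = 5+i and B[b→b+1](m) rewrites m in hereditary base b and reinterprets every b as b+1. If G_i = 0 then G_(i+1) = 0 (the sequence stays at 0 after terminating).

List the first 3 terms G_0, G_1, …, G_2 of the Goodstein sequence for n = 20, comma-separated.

20, 23, 25

G_0=20  [base 5] 4·5  →[5↦6]→  4·6 = 24  −1 ⇒ G_1=23
G_1=23  [base 6] 3·6 + 5  →[6↦7]→  3·7 + 5 = 26  −1 ⇒ G_2=25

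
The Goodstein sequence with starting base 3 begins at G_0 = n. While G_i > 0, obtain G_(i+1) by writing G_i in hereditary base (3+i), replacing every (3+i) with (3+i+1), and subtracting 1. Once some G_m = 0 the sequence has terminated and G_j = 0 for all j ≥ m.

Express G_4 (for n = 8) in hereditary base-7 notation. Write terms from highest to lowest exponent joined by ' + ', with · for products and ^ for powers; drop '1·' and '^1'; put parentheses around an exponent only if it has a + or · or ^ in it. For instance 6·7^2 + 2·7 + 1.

7 + 4

(0) 8|_3 = 2·3 + 2 ↦ 2·4 + 2|_4 = 10 ⇒ 9
(1) 9|_4 = 2·4 + 1 ↦ 2·5 + 1|_5 = 11 ⇒ 10
(2) 10|_5 = 2·5 ↦ 2·6|_6 = 12 ⇒ 11
(3) 11|_6 = 6 + 5 ↦ 7 + 5|_7 = 12 ⇒ 11
(4) 11|_7 = 7 + 4 ↦ 8 + 4|_8 = 12 ⇒ 11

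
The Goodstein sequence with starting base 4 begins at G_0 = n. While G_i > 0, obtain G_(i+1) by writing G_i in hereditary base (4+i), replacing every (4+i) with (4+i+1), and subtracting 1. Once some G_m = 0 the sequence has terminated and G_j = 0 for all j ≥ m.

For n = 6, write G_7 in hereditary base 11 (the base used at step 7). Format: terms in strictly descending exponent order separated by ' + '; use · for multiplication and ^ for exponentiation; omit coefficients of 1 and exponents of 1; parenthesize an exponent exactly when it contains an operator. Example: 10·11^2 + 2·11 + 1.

2

i=0: 6 = 4 + 2 (b=4); 4→5: 5 + 2 = 7; 7−1 = 6
i=1: 6 = 5 + 1 (b=5); 5→6: 6 + 1 = 7; 7−1 = 6
i=2: 6 = 6 (b=6); 6→7: 7 = 7; 7−1 = 6
i=3: 6 = 6 (b=7); 7→8: 6 = 6; 6−1 = 5
i=4: 5 = 5 (b=8); 8→9: 5 = 5; 5−1 = 4
i=5: 4 = 4 (b=9); 9→10: 4 = 4; 4−1 = 3
i=6: 3 = 3 (b=10); 10→11: 3 = 3; 3−1 = 2
i=7: 2 = 2 (b=11); 11→12: 2 = 2; 2−1 = 1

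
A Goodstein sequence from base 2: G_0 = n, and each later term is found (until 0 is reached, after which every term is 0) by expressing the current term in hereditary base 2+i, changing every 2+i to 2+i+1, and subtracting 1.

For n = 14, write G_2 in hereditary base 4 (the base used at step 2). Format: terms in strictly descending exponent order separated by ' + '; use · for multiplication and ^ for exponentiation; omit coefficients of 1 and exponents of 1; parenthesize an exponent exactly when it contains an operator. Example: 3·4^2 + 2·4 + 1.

step 0: 14 = 2^(2 + 1) + 2^2 + 2; sub 3 for 2: 3^(3 + 1) + 3^3 + 3; = 111; G_1 = 111−1 = 110
step 1: 110 = 3^(3 + 1) + 3^3 + 2; sub 4 for 3: 4^(4 + 1) + 4^4 + 2; = 1282; G_2 = 1282−1 = 1281
step 2: 1281 = 4^(4 + 1) + 4^4 + 1; sub 5 for 4: 5^(5 + 1) + 5^5 + 1; = 18751; G_3 = 18751−1 = 18750

4^(4 + 1) + 4^4 + 1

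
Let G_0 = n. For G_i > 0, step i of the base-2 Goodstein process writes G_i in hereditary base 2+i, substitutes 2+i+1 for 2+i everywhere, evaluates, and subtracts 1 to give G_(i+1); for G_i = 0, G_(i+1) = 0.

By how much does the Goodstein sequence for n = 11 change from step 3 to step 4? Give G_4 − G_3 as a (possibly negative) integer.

264310

i=0: 11 = 2^(2 + 1) + 2 + 1 (b=2); 2→3: 3^(3 + 1) + 3 + 1 = 85; 85−1 = 84
i=1: 84 = 3^(3 + 1) + 3 (b=3); 3→4: 4^(4 + 1) + 4 = 1028; 1028−1 = 1027
i=2: 1027 = 4^(4 + 1) + 3 (b=4); 4→5: 5^(5 + 1) + 3 = 15628; 15628−1 = 15627
i=3: 15627 = 5^(5 + 1) + 2 (b=5); 5→6: 6^(6 + 1) + 2 = 279938; 279938−1 = 279937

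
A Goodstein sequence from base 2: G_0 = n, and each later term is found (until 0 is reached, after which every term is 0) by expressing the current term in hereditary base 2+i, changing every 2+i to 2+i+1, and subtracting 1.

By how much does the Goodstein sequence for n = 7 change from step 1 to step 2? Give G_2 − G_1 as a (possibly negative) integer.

7 —HB2→ 2^2 + 2 + 1 —bump→ 3^3 + 3 + 1 = 31 —(−1)→ 30
30 —HB3→ 3^3 + 3 —bump→ 4^4 + 4 = 260 —(−1)→ 259

229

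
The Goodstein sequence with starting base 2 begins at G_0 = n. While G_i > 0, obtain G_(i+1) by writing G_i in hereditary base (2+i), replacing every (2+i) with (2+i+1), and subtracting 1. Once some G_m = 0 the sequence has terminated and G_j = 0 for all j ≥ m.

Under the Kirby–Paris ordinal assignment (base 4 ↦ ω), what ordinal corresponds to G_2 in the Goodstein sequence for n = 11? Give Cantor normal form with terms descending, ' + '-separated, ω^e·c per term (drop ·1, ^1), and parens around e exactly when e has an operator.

ω^(ω + 1) + 3

i=0: 11 = 2^(2 + 1) + 2 + 1 (b=2); 2→3: 3^(3 + 1) + 3 + 1 = 85; 85−1 = 84
i=1: 84 = 3^(3 + 1) + 3 (b=3); 3→4: 4^(4 + 1) + 4 = 1028; 1028−1 = 1027
i=2: 1027 = 4^(4 + 1) + 3 (b=4); 4→5: 5^(5 + 1) + 3 = 15628; 15628−1 = 15627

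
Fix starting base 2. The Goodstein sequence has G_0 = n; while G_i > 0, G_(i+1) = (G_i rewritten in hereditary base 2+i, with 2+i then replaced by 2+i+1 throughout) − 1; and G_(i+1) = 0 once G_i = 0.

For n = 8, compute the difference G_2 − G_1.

i=0: 8 = 2^(2 + 1) (b=2); 2→3: 3^(3 + 1) = 81; 81−1 = 80
i=1: 80 = 2·3^3 + 2·3^2 + 2·3 + 2 (b=3); 3→4: 2·4^4 + 2·4^2 + 2·4 + 2 = 554; 554−1 = 553

473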